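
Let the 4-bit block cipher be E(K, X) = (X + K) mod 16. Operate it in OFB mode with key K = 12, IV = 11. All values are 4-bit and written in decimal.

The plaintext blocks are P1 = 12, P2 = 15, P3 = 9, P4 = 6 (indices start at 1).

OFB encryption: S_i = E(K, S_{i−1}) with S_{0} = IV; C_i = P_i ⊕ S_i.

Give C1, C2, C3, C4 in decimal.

C1 = 11, C2 = 12, C3 = 6, C4 = 13

C1: S = E(K, 11) = 7; 12 ⊕ 7 = 11.
C2: S = E(K, 7) = 3; 15 ⊕ 3 = 12.
C3: S = E(K, 3) = 15; 9 ⊕ 15 = 6.
C4: S = E(K, 15) = 11; 6 ⊕ 11 = 13.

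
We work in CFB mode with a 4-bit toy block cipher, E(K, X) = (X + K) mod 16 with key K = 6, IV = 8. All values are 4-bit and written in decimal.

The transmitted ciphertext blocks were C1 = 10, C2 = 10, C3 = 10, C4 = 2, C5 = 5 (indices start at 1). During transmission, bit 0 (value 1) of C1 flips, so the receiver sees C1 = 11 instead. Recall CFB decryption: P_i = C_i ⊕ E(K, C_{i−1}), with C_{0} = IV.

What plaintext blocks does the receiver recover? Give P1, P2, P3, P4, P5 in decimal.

Only C1 changed, to 11. In CFB, a change in C_i flips the same bit in P_i and garbles P_{i+1}. Decrypting the received ciphertext:
P1: E(K, 8) = 14; 11 ⊕ 14 = 5.
P2: E(K, 11) = 1; 10 ⊕ 1 = 11.
P3: E(K, 10) = 0; 10 ⊕ 0 = 10.
P4: E(K, 10) = 0; 2 ⊕ 0 = 2.
P5: E(K, 2) = 8; 5 ⊕ 8 = 13.
Blocks that differ from the original plaintext: P1, P2.

P1 = 5, P2 = 11, P3 = 10, P4 = 2, P5 = 13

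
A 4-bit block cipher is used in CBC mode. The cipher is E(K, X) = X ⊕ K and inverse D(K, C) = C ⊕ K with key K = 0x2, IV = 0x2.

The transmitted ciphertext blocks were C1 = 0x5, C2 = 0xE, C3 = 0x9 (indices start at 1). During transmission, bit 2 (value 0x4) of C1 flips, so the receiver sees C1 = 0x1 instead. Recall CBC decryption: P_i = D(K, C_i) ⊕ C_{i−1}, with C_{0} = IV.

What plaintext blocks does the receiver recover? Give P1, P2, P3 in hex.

Only C1 changed, to 0x1. In CBC, a change in C_i garbles P_i and flips the same bit in P_{i+1}. Decrypting the received ciphertext:
P1: D(K, 0x1) = 0x3; 0x3 ⊕ 0x2 = 0x1.
P2: D(K, 0xE) = 0xC; 0xC ⊕ 0x1 = 0xD.
P3: D(K, 0x9) = 0xB; 0xB ⊕ 0xE = 0x5.
Blocks that differ from the original plaintext: P1, P2.

P1 = 0x1, P2 = 0xD, P3 = 0x5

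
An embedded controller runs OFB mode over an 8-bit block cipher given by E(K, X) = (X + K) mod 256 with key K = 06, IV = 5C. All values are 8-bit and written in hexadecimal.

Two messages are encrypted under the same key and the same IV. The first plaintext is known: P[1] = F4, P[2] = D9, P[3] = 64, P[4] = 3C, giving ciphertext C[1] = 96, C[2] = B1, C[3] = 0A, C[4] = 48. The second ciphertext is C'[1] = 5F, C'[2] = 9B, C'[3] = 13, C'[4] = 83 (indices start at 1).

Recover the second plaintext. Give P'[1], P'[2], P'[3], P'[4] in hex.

P'[1] = 3D, P'[2] = F3, P'[3] = 7D, P'[4] = F7

In OFB with a reused IV, both messages share the same keystream S_i, so C_i ⊕ C'_i = P_i ⊕ P'_i and thus P'_i = P_i ⊕ C_i ⊕ C'_i.
P'[1]: F4 ⊕ 96 ⊕ 5F = 3D.
P'[2]: D9 ⊕ B1 ⊕ 9B = F3.
P'[3]: 64 ⊕ 0A ⊕ 13 = 7D.
P'[4]: 3C ⊕ 48 ⊕ 83 = F7.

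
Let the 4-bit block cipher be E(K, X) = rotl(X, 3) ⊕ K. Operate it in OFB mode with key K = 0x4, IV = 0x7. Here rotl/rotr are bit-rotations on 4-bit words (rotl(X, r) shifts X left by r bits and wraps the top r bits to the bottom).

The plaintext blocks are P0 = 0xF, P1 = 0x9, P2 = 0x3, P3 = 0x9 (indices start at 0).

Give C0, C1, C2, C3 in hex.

OFB encryption: S_i = E(K, S_{i−1}) with S_{−1} = IV; C_i = P_i ⊕ S_i.
C0: S = E(K, 0x7) = 0xF; 0xF ⊕ 0xF = 0x0.
C1: S = E(K, 0xF) = 0xB; 0x9 ⊕ 0xB = 0x2.
C2: S = E(K, 0xB) = 0x9; 0x3 ⊕ 0x9 = 0xA.
C3: S = E(K, 0x9) = 0x8; 0x9 ⊕ 0x8 = 0x1.

C0 = 0x0, C1 = 0x2, C2 = 0xA, C3 = 0x1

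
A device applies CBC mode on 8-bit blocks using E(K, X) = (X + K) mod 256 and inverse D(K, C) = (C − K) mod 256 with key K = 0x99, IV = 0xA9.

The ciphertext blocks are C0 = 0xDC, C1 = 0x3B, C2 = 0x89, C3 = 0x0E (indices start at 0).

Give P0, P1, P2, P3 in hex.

P0 = 0xEA, P1 = 0x7E, P2 = 0xCB, P3 = 0xFC

CBC decryption: P_i = D(K, C_i) ⊕ C_{i−1}, with C_{−1} = IV.
P0: D(K, 0xDC) = 0x43; 0x43 ⊕ 0xA9 = 0xEA.
P1: D(K, 0x3B) = 0xA2; 0xA2 ⊕ 0xDC = 0x7E.
P2: D(K, 0x89) = 0xF0; 0xF0 ⊕ 0x3B = 0xCB.
P3: D(K, 0x0E) = 0x75; 0x75 ⊕ 0x89 = 0xFC.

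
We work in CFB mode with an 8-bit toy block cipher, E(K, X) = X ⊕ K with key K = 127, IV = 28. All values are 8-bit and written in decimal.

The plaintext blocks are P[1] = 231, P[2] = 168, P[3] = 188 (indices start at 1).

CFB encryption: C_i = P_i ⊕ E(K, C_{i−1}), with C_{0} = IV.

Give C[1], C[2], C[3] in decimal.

C[1]: E(K, 28) = 99; 231 ⊕ 99 = 132.
C[2]: E(K, 132) = 251; 168 ⊕ 251 = 83.
C[3]: E(K, 83) = 44; 188 ⊕ 44 = 144.

C[1] = 132, C[2] = 83, C[3] = 144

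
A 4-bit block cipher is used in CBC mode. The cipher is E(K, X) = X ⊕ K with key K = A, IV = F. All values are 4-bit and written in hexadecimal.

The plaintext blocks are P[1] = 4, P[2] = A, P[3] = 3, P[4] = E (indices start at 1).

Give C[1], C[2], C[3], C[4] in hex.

CBC encryption: C_i = E(K, P_i ⊕ C_{i−1}), with C_{0} = IV.
C[1]: P[1] ⊕ F = B; E(K, B) = 1.
C[2]: P[2] ⊕ 1 = B; E(K, B) = 1.
C[3]: P[3] ⊕ 1 = 2; E(K, 2) = 8.
C[4]: P[4] ⊕ 8 = 6; E(K, 6) = C.

C[1] = 1, C[2] = 1, C[3] = 8, C[4] = C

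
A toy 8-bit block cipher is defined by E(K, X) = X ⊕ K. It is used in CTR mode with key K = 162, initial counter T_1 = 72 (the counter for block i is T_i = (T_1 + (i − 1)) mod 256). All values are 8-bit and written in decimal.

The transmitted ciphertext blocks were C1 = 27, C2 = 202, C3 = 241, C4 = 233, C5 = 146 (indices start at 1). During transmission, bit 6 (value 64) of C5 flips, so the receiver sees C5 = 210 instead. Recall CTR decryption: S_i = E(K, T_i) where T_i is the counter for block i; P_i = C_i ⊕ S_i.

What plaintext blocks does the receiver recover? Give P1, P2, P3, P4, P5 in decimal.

Only C5 changed, to 210. In CTR, a change in C_i flips the same bit in P_i only; the keystream is unaffected. Decrypting the received ciphertext:
P1: T = 72, S = E(K, T) = 234; 27 ⊕ 234 = 241.
P2: T = 73, S = E(K, T) = 235; 202 ⊕ 235 = 33.
P3: T = 74, S = E(K, T) = 232; 241 ⊕ 232 = 25.
P4: T = 75, S = E(K, T) = 233; 233 ⊕ 233 = 0.
P5: T = 76, S = E(K, T) = 238; 210 ⊕ 238 = 60.
Blocks that differ from the original plaintext: P5.

P1 = 241, P2 = 33, P3 = 25, P4 = 0, P5 = 60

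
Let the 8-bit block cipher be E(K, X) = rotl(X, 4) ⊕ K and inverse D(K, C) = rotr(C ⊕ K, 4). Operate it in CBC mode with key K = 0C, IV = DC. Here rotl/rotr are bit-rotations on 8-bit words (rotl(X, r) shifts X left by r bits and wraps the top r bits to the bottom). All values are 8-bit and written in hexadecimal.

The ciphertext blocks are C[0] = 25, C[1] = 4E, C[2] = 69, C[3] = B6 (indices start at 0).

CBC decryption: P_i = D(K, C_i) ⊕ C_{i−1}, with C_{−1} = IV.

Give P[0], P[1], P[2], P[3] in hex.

P[0] = 4E, P[1] = 01, P[2] = 18, P[3] = C2

P[0]: D(K, 25) = 92; 92 ⊕ DC = 4E.
P[1]: D(K, 4E) = 24; 24 ⊕ 25 = 01.
P[2]: D(K, 69) = 56; 56 ⊕ 4E = 18.
P[3]: D(K, B6) = AB; AB ⊕ 69 = C2.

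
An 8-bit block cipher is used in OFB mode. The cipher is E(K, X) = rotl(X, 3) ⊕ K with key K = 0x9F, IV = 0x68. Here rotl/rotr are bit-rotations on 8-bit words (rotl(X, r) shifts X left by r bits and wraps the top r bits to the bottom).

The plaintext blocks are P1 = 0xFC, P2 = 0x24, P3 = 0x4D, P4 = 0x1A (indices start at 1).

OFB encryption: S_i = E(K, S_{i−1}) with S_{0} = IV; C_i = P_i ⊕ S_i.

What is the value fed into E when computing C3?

0x79

C1: S = E(K, 0x68) = 0xDC; 0xFC ⊕ 0xDC = 0x20.
C2: S = E(K, 0xDC) = 0x79; 0x24 ⊕ 0x79 = 0x5D.
C3: S = E(K, 0x79) = 0x54; 0x4D ⊕ 0x54 = 0x19.
So the input to E for block 3 is 0x79.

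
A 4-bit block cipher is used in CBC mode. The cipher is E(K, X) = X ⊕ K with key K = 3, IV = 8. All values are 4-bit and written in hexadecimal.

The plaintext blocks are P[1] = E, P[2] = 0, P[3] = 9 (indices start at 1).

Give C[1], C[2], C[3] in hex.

C[1] = 5, C[2] = 6, C[3] = C

CBC encryption: C_i = E(K, P_i ⊕ C_{i−1}), with C_{0} = IV.
C[1]: P[1] ⊕ 8 = 6; E(K, 6) = 5.
C[2]: P[2] ⊕ 5 = 5; E(K, 5) = 6.
C[3]: P[3] ⊕ 6 = F; E(K, F) = C.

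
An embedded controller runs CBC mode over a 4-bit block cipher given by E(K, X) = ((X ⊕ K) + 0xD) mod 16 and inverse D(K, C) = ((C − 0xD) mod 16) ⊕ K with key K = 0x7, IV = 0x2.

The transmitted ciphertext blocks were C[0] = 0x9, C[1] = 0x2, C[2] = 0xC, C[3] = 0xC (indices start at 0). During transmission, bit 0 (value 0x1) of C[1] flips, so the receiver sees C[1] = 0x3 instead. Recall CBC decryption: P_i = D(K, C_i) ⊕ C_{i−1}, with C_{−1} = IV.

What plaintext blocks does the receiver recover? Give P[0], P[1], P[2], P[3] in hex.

P[0] = 0x9, P[1] = 0x8, P[2] = 0xB, P[3] = 0x4

Only C[1] changed, to 0x3. In CBC, a change in C_i garbles P_i and flips the same bit in P_{i+1}. Decrypting the received ciphertext:
P[0]: D(K, 0x9) = 0xB; 0xB ⊕ 0x2 = 0x9.
P[1]: D(K, 0x3) = 0x1; 0x1 ⊕ 0x9 = 0x8.
P[2]: D(K, 0xC) = 0x8; 0x8 ⊕ 0x3 = 0xB.
P[3]: D(K, 0xC) = 0x8; 0x8 ⊕ 0xC = 0x4.
Blocks that differ from the original plaintext: P[1], P[2].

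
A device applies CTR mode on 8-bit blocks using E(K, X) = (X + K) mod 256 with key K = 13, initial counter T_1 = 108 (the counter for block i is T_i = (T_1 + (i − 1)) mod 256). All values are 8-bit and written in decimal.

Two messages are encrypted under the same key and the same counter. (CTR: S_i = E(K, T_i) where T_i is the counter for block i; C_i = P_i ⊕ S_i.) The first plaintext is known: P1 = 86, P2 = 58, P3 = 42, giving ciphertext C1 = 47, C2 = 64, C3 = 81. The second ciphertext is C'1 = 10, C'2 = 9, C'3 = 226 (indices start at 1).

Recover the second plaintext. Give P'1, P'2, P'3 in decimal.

P'1 = 115, P'2 = 115, P'3 = 153

In CTR with a reused counter, both messages share the same keystream S_i, so C_i ⊕ C'_i = P_i ⊕ P'_i and thus P'_i = P_i ⊕ C_i ⊕ C'_i.
P'1: 86 ⊕ 47 ⊕ 10 = 115.
P'2: 58 ⊕ 64 ⊕ 9 = 115.
P'3: 42 ⊕ 81 ⊕ 226 = 153.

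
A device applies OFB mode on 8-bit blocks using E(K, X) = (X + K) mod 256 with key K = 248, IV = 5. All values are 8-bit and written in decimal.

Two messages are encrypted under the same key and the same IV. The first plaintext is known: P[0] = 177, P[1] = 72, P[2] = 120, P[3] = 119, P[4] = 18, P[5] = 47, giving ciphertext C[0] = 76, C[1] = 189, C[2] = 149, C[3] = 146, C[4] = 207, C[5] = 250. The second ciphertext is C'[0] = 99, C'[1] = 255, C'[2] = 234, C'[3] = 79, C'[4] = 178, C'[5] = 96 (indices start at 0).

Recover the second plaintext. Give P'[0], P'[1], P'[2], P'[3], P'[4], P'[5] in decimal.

In OFB with a reused IV, both messages share the same keystream S_i, so C_i ⊕ C'_i = P_i ⊕ P'_i and thus P'_i = P_i ⊕ C_i ⊕ C'_i.
P'[0]: 177 ⊕ 76 ⊕ 99 = 158.
P'[1]: 72 ⊕ 189 ⊕ 255 = 10.
P'[2]: 120 ⊕ 149 ⊕ 234 = 7.
P'[3]: 119 ⊕ 146 ⊕ 79 = 170.
P'[4]: 18 ⊕ 207 ⊕ 178 = 111.
P'[5]: 47 ⊕ 250 ⊕ 96 = 181.

P'[0] = 158, P'[1] = 10, P'[2] = 7, P'[3] = 170, P'[4] = 111, P'[5] = 181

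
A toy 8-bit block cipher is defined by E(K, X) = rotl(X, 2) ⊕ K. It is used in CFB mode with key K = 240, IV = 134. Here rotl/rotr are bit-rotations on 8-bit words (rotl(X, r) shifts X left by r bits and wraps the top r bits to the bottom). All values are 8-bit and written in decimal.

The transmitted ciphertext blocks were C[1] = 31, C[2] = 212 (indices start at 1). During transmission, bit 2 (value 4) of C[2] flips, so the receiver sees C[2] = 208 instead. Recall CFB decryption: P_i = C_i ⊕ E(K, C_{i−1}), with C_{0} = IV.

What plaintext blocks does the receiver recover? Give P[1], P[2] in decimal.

Only C[2] changed, to 208. In CFB, a change in C_i flips the same bit in P_i and garbles P_{i+1}. Decrypting the received ciphertext:
P[1]: E(K, 134) = 234; 31 ⊕ 234 = 245.
P[2]: E(K, 31) = 140; 208 ⊕ 140 = 92.
Blocks that differ from the original plaintext: P[2].

P[1] = 245, P[2] = 92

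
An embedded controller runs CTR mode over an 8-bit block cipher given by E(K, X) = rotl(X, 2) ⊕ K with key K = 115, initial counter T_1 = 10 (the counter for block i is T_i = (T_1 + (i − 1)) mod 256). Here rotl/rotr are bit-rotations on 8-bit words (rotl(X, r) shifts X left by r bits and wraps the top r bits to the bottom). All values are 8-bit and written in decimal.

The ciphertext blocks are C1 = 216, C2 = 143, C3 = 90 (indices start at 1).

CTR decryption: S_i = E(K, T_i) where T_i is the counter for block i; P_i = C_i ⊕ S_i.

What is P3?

P3: T = 12, S = E(K, T) = 67; 90 ⊕ 67 = 25.

P3 = 25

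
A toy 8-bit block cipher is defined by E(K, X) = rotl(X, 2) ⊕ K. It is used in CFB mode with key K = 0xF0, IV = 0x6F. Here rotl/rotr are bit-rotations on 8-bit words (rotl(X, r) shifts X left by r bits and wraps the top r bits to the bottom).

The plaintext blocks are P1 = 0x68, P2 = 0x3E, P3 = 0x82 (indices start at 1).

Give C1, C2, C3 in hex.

C1 = 0x25, C2 = 0x5A, C3 = 0x1B

CFB encryption: C_i = P_i ⊕ E(K, C_{i−1}), with C_{0} = IV.
C1: E(K, 0x6F) = 0x4D; 0x68 ⊕ 0x4D = 0x25.
C2: E(K, 0x25) = 0x64; 0x3E ⊕ 0x64 = 0x5A.
C3: E(K, 0x5A) = 0x99; 0x82 ⊕ 0x99 = 0x1B.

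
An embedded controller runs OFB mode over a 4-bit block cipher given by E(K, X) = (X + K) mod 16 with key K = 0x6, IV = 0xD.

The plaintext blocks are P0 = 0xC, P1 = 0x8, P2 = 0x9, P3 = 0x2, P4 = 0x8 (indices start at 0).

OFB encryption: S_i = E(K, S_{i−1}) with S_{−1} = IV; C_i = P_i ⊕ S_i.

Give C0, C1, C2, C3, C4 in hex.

C0: S = E(K, 0xD) = 0x3; 0xC ⊕ 0x3 = 0xF.
C1: S = E(K, 0x3) = 0x9; 0x8 ⊕ 0x9 = 0x1.
C2: S = E(K, 0x9) = 0xF; 0x9 ⊕ 0xF = 0x6.
C3: S = E(K, 0xF) = 0x5; 0x2 ⊕ 0x5 = 0x7.
C4: S = E(K, 0x5) = 0xB; 0x8 ⊕ 0xB = 0x3.

C0 = 0xF, C1 = 0x1, C2 = 0x6, C3 = 0x7, C4 = 0x3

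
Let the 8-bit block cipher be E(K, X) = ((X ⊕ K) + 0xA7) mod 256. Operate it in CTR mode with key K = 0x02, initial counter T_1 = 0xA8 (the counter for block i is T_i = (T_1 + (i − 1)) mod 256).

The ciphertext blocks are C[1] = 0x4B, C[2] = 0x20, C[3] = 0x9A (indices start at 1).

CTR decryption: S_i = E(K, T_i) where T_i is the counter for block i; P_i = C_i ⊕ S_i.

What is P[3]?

P[3]: T = 0xAA, S = E(K, T) = 0x4F; 0x9A ⊕ 0x4F = 0xD5.

P[3] = 0xD5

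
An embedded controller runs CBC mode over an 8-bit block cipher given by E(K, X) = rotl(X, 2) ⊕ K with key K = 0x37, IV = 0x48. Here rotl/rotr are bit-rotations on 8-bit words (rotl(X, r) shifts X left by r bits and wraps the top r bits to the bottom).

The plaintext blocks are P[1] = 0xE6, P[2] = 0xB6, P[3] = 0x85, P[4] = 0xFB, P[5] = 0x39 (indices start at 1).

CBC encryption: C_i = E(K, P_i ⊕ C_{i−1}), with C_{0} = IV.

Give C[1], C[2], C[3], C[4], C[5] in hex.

C[1]: P[1] ⊕ 0x48 = 0xAE; E(K, 0xAE) = 0x8D.
C[2]: P[2] ⊕ 0x8D = 0x3B; E(K, 0x3B) = 0xDB.
C[3]: P[3] ⊕ 0xDB = 0x5E; E(K, 0x5E) = 0x4E.
C[4]: P[4] ⊕ 0x4E = 0xB5; E(K, 0xB5) = 0xE1.
C[5]: P[5] ⊕ 0xE1 = 0xD8; E(K, 0xD8) = 0x54.

C[1] = 0x8D, C[2] = 0xDB, C[3] = 0x4E, C[4] = 0xE1, C[5] = 0x54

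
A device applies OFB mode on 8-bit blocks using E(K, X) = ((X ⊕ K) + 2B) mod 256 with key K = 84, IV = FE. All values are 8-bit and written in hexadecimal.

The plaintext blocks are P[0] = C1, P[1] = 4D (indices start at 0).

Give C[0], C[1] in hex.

C[0] = 64, C[1] = 01

OFB encryption: S_i = E(K, S_{i−1}) with S_{−1} = IV; C_i = P_i ⊕ S_i.
C[0]: S = E(K, FE) = A5; C1 ⊕ A5 = 64.
C[1]: S = E(K, A5) = 4C; 4D ⊕ 4C = 01.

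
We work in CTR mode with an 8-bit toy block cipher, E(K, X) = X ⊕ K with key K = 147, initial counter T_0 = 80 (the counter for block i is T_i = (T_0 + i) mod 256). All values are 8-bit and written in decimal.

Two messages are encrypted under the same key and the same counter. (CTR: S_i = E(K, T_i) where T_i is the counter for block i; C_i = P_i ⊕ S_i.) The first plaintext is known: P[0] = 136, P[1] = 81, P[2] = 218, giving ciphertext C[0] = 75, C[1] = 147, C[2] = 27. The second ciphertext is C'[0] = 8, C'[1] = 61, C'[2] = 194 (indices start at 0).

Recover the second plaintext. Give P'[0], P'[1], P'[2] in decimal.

P'[0] = 203, P'[1] = 255, P'[2] = 3

In CTR with a reused counter, both messages share the same keystream S_i, so C_i ⊕ C'_i = P_i ⊕ P'_i and thus P'_i = P_i ⊕ C_i ⊕ C'_i.
P'[0]: 136 ⊕ 75 ⊕ 8 = 203.
P'[1]: 81 ⊕ 147 ⊕ 61 = 255.
P'[2]: 218 ⊕ 27 ⊕ 194 = 3.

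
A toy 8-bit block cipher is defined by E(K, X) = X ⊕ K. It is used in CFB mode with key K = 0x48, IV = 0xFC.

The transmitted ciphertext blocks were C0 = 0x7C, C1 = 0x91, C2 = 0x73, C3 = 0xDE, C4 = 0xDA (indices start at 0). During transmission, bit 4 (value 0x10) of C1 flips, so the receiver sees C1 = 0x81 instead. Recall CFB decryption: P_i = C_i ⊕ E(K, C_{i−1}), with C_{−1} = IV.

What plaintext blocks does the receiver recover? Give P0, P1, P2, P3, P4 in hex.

P0 = 0xC8, P1 = 0xB5, P2 = 0xBA, P3 = 0xE5, P4 = 0x4C

Only C1 changed, to 0x81. In CFB, a change in C_i flips the same bit in P_i and garbles P_{i+1}. Decrypting the received ciphertext:
P0: E(K, 0xFC) = 0xB4; 0x7C ⊕ 0xB4 = 0xC8.
P1: E(K, 0x7C) = 0x34; 0x81 ⊕ 0x34 = 0xB5.
P2: E(K, 0x81) = 0xC9; 0x73 ⊕ 0xC9 = 0xBA.
P3: E(K, 0x73) = 0x3B; 0xDE ⊕ 0x3B = 0xE5.
P4: E(K, 0xDE) = 0x96; 0xDA ⊕ 0x96 = 0x4C.
Blocks that differ from the original plaintext: P1, P2.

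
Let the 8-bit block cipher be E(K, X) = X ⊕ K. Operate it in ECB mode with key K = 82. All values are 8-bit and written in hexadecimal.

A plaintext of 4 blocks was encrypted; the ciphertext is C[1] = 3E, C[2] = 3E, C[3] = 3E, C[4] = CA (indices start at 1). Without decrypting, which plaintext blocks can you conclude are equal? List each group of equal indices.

P[1] = P[2] = P[3]

ECB encrypts each block independently with the same key, so equal ciphertext blocks imply equal plaintext blocks.
C[1] = C[2] = C[3] = 3E, so P[1] = P[2] = P[3].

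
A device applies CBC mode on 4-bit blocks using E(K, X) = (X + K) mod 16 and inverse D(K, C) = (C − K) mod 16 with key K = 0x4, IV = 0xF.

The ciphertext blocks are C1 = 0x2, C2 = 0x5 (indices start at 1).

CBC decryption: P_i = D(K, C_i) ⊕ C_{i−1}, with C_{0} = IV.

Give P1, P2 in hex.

P1: D(K, 0x2) = 0xE; 0xE ⊕ 0xF = 0x1.
P2: D(K, 0x5) = 0x1; 0x1 ⊕ 0x2 = 0x3.

P1 = 0x1, P2 = 0x3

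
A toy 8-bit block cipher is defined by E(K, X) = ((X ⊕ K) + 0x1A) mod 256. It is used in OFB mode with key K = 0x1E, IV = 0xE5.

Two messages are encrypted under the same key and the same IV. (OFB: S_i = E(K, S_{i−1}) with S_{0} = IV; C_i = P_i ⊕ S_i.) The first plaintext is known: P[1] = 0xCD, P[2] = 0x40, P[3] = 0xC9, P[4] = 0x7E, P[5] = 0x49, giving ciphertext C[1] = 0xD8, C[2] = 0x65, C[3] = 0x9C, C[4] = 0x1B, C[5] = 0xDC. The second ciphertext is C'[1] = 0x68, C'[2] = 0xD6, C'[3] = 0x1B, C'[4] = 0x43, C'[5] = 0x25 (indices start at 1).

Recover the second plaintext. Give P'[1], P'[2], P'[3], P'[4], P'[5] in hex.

In OFB with a reused IV, both messages share the same keystream S_i, so C_i ⊕ C'_i = P_i ⊕ P'_i and thus P'_i = P_i ⊕ C_i ⊕ C'_i.
P'[1]: 0xCD ⊕ 0xD8 ⊕ 0x68 = 0x7D.
P'[2]: 0x40 ⊕ 0x65 ⊕ 0xD6 = 0xF3.
P'[3]: 0xC9 ⊕ 0x9C ⊕ 0x1B = 0x4E.
P'[4]: 0x7E ⊕ 0x1B ⊕ 0x43 = 0x26.
P'[5]: 0x49 ⊕ 0xDC ⊕ 0x25 = 0xB0.

P'[1] = 0x7D, P'[2] = 0xF3, P'[3] = 0x4E, P'[4] = 0x26, P'[5] = 0xB0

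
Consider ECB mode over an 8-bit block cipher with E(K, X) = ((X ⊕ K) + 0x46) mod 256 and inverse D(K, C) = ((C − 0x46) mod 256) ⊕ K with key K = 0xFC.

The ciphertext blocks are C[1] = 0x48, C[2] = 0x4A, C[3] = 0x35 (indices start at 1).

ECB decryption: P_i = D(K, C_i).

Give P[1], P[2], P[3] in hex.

P[1]: D(K, 0x48) = 0xFE.
P[2]: D(K, 0x4A) = 0xF8.
P[3]: D(K, 0x35) = 0x13.

P[1] = 0xFE, P[2] = 0xF8, P[3] = 0x13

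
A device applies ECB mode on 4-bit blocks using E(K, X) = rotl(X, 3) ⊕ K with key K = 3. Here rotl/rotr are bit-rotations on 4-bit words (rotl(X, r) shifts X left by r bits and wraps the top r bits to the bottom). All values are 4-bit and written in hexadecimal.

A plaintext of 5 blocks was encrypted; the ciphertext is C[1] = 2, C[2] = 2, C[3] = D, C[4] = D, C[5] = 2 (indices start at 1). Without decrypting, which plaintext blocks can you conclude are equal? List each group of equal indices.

ECB encrypts each block independently with the same key, so equal ciphertext blocks imply equal plaintext blocks.
C[1] = C[2] = C[5] = 2, so P[1] = P[2] = P[5].
C[3] = C[4] = D, so P[3] = P[4].

P[1] = P[2] = P[5]; P[3] = P[4]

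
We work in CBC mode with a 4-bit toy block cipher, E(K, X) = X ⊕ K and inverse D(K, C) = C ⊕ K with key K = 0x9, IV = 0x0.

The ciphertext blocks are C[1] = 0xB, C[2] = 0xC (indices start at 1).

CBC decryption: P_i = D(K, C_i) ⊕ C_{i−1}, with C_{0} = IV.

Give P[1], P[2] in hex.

P[1] = 0x2, P[2] = 0xE

P[1]: D(K, 0xB) = 0x2; 0x2 ⊕ 0x0 = 0x2.
P[2]: D(K, 0xC) = 0x5; 0x5 ⊕ 0xB = 0xE.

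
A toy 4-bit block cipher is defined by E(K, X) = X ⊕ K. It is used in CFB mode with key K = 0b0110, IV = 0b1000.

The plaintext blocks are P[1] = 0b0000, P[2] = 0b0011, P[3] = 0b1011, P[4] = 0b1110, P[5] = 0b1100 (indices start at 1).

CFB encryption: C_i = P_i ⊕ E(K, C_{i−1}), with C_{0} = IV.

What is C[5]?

C[5] = 0b0100

C[1]: E(K, 0b1000) = 0b1110; 0b0000 ⊕ 0b1110 = 0b1110.
C[2]: E(K, 0b1110) = 0b1000; 0b0011 ⊕ 0b1000 = 0b1011.
C[3]: E(K, 0b1011) = 0b1101; 0b1011 ⊕ 0b1101 = 0b0110.
C[4]: E(K, 0b0110) = 0b0000; 0b1110 ⊕ 0b0000 = 0b1110.
C[5]: E(K, 0b1110) = 0b1000; 0b1100 ⊕ 0b1000 = 0b0100.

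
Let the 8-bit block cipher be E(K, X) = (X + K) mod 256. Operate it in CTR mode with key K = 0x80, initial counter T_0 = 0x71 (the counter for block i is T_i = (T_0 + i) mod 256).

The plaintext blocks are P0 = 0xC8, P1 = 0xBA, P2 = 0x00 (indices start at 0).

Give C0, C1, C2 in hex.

C0 = 0x39, C1 = 0x48, C2 = 0xF3

CTR encryption: S_i = E(K, T_i) where T_i is the counter for block i; C_i = P_i ⊕ S_i.
C0: T = 0x71, S = E(K, T) = 0xF1; 0xC8 ⊕ 0xF1 = 0x39.
C1: T = 0x72, S = E(K, T) = 0xF2; 0xBA ⊕ 0xF2 = 0x48.
C2: T = 0x73, S = E(K, T) = 0xF3; 0x00 ⊕ 0xF3 = 0xF3.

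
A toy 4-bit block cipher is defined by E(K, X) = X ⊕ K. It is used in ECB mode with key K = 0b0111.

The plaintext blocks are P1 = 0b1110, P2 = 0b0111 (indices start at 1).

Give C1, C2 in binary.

ECB encryption: C_i = E(K, P_i).
C1: E(K, 0b1110) = 0b1001.
C2: E(K, 0b0111) = 0b0000.

C1 = 0b1001, C2 = 0b0000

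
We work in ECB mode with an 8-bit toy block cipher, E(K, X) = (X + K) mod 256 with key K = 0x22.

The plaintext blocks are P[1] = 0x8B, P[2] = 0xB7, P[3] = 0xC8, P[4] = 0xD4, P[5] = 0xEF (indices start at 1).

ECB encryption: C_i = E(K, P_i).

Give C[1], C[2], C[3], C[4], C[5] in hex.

C[1]: E(K, 0x8B) = 0xAD.
C[2]: E(K, 0xB7) = 0xD9.
C[3]: E(K, 0xC8) = 0xEA.
C[4]: E(K, 0xD4) = 0xF6.
C[5]: E(K, 0xEF) = 0x11.

C[1] = 0xAD, C[2] = 0xD9, C[3] = 0xEA, C[4] = 0xF6, C[5] = 0x11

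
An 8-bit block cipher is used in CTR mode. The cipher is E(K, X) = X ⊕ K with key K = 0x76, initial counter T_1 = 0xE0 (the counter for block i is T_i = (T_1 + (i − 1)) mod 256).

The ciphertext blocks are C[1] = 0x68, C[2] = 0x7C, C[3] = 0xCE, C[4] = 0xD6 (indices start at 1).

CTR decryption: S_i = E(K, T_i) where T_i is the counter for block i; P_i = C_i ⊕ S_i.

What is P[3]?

P[3]: T = 0xE2, S = E(K, T) = 0x94; 0xCE ⊕ 0x94 = 0x5A.

P[3] = 0x5A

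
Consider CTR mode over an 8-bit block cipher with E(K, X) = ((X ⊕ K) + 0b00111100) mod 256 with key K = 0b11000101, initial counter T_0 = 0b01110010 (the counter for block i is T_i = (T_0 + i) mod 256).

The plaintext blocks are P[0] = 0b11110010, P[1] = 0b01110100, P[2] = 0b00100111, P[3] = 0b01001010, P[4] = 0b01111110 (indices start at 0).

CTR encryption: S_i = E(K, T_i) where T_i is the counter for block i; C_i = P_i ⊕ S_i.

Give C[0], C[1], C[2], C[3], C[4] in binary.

C[0]: T = 0b01110010, S = E(K, T) = 0b11110011; 0b11110010 ⊕ 0b11110011 = 0b00000001.
C[1]: T = 0b01110011, S = E(K, T) = 0b11110010; 0b01110100 ⊕ 0b11110010 = 0b10000110.
C[2]: T = 0b01110100, S = E(K, T) = 0b11101101; 0b00100111 ⊕ 0b11101101 = 0b11001010.
C[3]: T = 0b01110101, S = E(K, T) = 0b11101100; 0b01001010 ⊕ 0b11101100 = 0b10100110.
C[4]: T = 0b01110110, S = E(K, T) = 0b11101111; 0b01111110 ⊕ 0b11101111 = 0b10010001.

C[0] = 0b00000001, C[1] = 0b10000110, C[2] = 0b11001010, C[3] = 0b10100110, C[4] = 0b10010001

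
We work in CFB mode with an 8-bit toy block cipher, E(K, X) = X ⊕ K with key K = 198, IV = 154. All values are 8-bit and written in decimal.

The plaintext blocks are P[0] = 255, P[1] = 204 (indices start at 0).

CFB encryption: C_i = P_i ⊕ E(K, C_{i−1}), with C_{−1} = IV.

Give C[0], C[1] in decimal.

C[0] = 163, C[1] = 169

C[0]: E(K, 154) = 92; 255 ⊕ 92 = 163.
C[1]: E(K, 163) = 101; 204 ⊕ 101 = 169.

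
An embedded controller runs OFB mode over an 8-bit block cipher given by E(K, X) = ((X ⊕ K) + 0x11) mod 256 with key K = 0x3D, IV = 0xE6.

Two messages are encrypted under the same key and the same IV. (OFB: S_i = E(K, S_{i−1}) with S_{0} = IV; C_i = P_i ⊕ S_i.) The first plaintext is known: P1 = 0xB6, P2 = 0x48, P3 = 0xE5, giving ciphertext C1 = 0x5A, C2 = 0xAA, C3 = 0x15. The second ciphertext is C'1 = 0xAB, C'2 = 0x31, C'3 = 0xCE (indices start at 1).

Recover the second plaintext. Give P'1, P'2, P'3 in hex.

In OFB with a reused IV, both messages share the same keystream S_i, so C_i ⊕ C'_i = P_i ⊕ P'_i and thus P'_i = P_i ⊕ C_i ⊕ C'_i.
P'1: 0xB6 ⊕ 0x5A ⊕ 0xAB = 0x47.
P'2: 0x48 ⊕ 0xAA ⊕ 0x31 = 0xD3.
P'3: 0xE5 ⊕ 0x15 ⊕ 0xCE = 0x3E.

P'1 = 0x47, P'2 = 0xD3, P'3 = 0x3E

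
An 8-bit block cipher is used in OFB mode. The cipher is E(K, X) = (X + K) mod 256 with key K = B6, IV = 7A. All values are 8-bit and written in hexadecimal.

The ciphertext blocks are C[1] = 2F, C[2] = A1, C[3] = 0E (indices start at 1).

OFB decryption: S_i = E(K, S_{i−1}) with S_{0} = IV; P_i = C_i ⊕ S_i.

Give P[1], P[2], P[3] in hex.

P[1] = 1F, P[2] = 47, P[3] = 92

P[1]: S = E(K, 7A) = 30; 2F ⊕ 30 = 1F.
P[2]: S = E(K, 30) = E6; A1 ⊕ E6 = 47.
P[3]: S = E(K, E6) = 9C; 0E ⊕ 9C = 92.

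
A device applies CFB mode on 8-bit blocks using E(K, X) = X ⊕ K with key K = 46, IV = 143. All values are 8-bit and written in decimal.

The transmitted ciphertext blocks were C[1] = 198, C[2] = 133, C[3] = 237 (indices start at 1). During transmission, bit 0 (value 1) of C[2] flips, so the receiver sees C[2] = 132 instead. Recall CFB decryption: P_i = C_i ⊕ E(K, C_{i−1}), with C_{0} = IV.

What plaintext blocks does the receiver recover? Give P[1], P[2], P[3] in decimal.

Only C[2] changed, to 132. In CFB, a change in C_i flips the same bit in P_i and garbles P_{i+1}. Decrypting the received ciphertext:
P[1]: E(K, 143) = 161; 198 ⊕ 161 = 103.
P[2]: E(K, 198) = 232; 132 ⊕ 232 = 108.
P[3]: E(K, 132) = 170; 237 ⊕ 170 = 71.
Blocks that differ from the original plaintext: P[2], P[3].

P[1] = 103, P[2] = 108, P[3] = 71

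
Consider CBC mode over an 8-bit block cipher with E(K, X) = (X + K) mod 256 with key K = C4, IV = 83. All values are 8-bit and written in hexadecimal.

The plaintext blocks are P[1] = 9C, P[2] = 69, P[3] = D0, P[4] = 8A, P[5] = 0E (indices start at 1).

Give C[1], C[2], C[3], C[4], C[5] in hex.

CBC encryption: C_i = E(K, P_i ⊕ C_{i−1}), with C_{0} = IV.
C[1]: P[1] ⊕ 83 = 1F; E(K, 1F) = E3.
C[2]: P[2] ⊕ E3 = 8A; E(K, 8A) = 4E.
C[3]: P[3] ⊕ 4E = 9E; E(K, 9E) = 62.
C[4]: P[4] ⊕ 62 = E8; E(K, E8) = AC.
C[5]: P[5] ⊕ AC = A2; E(K, A2) = 66.

C[1] = E3, C[2] = 4E, C[3] = 62, C[4] = AC, C[5] = 66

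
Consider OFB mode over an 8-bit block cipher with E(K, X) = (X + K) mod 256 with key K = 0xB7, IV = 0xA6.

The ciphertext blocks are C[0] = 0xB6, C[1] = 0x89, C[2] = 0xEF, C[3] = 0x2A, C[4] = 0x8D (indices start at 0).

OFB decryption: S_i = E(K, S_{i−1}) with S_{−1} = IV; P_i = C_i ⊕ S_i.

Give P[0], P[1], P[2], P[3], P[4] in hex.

P[0] = 0xEB, P[1] = 0x9D, P[2] = 0x24, P[3] = 0xA8, P[4] = 0xB4

P[0]: S = E(K, 0xA6) = 0x5D; 0xB6 ⊕ 0x5D = 0xEB.
P[1]: S = E(K, 0x5D) = 0x14; 0x89 ⊕ 0x14 = 0x9D.
P[2]: S = E(K, 0x14) = 0xCB; 0xEF ⊕ 0xCB = 0x24.
P[3]: S = E(K, 0xCB) = 0x82; 0x2A ⊕ 0x82 = 0xA8.
P[4]: S = E(K, 0x82) = 0x39; 0x8D ⊕ 0x39 = 0xB4.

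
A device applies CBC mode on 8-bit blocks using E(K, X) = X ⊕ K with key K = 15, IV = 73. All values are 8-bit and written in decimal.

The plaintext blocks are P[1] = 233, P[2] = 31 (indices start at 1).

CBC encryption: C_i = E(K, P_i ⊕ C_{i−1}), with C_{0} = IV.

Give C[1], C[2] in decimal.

C[1] = 175, C[2] = 191

C[1]: P[1] ⊕ 73 = 160; E(K, 160) = 175.
C[2]: P[2] ⊕ 175 = 176; E(K, 176) = 191.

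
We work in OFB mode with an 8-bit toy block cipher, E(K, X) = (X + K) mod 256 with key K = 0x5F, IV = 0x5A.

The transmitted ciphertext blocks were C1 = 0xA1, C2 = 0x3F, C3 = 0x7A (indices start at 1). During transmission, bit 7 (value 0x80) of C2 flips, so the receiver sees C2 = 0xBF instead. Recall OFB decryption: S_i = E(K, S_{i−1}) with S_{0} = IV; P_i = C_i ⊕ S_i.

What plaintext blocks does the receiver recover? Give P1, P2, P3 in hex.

P1 = 0x18, P2 = 0xA7, P3 = 0x0D

Only C2 changed, to 0xBF. In OFB, a change in C_i flips the same bit in P_i only; the keystream is unaffected. Decrypting the received ciphertext:
P1: S = E(K, 0x5A) = 0xB9; 0xA1 ⊕ 0xB9 = 0x18.
P2: S = E(K, 0xB9) = 0x18; 0xBF ⊕ 0x18 = 0xA7.
P3: S = E(K, 0x18) = 0x77; 0x7A ⊕ 0x77 = 0x0D.
Blocks that differ from the original plaintext: P2.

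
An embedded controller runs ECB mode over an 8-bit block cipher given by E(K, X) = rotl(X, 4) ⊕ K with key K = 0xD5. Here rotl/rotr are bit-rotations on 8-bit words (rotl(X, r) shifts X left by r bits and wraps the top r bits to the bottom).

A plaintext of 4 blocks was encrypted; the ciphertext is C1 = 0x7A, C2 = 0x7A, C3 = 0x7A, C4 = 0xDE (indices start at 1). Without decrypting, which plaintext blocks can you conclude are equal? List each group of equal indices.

ECB encrypts each block independently with the same key, so equal ciphertext blocks imply equal plaintext blocks.
C1 = C2 = C3 = 0x7A, so P1 = P2 = P3.

P1 = P2 = P3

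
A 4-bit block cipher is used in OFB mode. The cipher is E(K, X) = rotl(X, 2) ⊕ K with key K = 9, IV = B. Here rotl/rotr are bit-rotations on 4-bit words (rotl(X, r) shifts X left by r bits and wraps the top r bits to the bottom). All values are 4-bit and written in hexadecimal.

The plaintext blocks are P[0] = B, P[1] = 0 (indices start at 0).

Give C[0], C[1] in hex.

C[0] = C, C[1] = 4

OFB encryption: S_i = E(K, S_{i−1}) with S_{−1} = IV; C_i = P_i ⊕ S_i.
C[0]: S = E(K, B) = 7; B ⊕ 7 = C.
C[1]: S = E(K, 7) = 4; 0 ⊕ 4 = 4.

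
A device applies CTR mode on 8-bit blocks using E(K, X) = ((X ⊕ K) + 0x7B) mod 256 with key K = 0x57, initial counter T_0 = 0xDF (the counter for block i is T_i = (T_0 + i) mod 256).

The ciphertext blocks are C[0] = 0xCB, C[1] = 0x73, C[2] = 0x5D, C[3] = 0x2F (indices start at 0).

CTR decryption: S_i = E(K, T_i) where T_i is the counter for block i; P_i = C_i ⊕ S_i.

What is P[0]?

P[0]: T = 0xDF, S = E(K, T) = 0x03; 0xCB ⊕ 0x03 = 0xC8.

P[0] = 0xC8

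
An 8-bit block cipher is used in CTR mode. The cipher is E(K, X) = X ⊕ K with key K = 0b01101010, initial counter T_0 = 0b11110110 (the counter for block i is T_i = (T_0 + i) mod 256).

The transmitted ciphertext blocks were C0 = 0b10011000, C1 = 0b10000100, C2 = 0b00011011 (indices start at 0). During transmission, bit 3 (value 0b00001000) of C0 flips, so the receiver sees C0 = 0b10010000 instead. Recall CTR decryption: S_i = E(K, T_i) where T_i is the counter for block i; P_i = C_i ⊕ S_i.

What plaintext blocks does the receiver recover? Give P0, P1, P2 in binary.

Only C0 changed, to 0b10010000. In CTR, a change in C_i flips the same bit in P_i only; the keystream is unaffected. Decrypting the received ciphertext:
P0: T = 0b11110110, S = E(K, T) = 0b10011100; 0b10010000 ⊕ 0b10011100 = 0b00001100.
P1: T = 0b11110111, S = E(K, T) = 0b10011101; 0b10000100 ⊕ 0b10011101 = 0b00011001.
P2: T = 0b11111000, S = E(K, T) = 0b10010010; 0b00011011 ⊕ 0b10010010 = 0b10001001.
Blocks that differ from the original plaintext: P0.

P0 = 0b00001100, P1 = 0b00011001, P2 = 0b10001001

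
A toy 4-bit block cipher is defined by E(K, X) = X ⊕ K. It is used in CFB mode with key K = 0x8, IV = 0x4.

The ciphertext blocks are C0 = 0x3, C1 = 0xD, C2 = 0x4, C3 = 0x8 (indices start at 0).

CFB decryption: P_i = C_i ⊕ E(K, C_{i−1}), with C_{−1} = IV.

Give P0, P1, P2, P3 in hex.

P0 = 0xF, P1 = 0x6, P2 = 0x1, P3 = 0x4

P0: E(K, 0x4) = 0xC; 0x3 ⊕ 0xC = 0xF.
P1: E(K, 0x3) = 0xB; 0xD ⊕ 0xB = 0x6.
P2: E(K, 0xD) = 0x5; 0x4 ⊕ 0x5 = 0x1.
P3: E(K, 0x4) = 0xC; 0x8 ⊕ 0xC = 0x4.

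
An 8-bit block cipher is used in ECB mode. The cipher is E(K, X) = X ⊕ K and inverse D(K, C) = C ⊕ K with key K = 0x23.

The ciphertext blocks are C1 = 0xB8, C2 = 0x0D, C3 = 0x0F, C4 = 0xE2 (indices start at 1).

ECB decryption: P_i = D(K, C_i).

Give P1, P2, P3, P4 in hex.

P1 = 0x9B, P2 = 0x2E, P3 = 0x2C, P4 = 0xC1

P1: D(K, 0xB8) = 0x9B.
P2: D(K, 0x0D) = 0x2E.
P3: D(K, 0x0F) = 0x2C.
P4: D(K, 0xE2) = 0xC1.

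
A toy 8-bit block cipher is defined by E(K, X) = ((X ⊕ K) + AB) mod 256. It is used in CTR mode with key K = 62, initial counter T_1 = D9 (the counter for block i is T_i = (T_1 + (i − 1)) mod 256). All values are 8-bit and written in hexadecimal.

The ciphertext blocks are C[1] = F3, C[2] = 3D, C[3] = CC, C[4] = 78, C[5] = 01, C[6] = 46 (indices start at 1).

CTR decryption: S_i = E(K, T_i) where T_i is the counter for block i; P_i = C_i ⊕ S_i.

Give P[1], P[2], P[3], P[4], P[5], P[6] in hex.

P[1]: T = D9, S = E(K, T) = 66; F3 ⊕ 66 = 95.
P[2]: T = DA, S = E(K, T) = 63; 3D ⊕ 63 = 5E.
P[3]: T = DB, S = E(K, T) = 64; CC ⊕ 64 = A8.
P[4]: T = DC, S = E(K, T) = 69; 78 ⊕ 69 = 11.
P[5]: T = DD, S = E(K, T) = 6A; 01 ⊕ 6A = 6B.
P[6]: T = DE, S = E(K, T) = 67; 46 ⊕ 67 = 21.

P[1] = 95, P[2] = 5E, P[3] = A8, P[4] = 11, P[5] = 6B, P[6] = 21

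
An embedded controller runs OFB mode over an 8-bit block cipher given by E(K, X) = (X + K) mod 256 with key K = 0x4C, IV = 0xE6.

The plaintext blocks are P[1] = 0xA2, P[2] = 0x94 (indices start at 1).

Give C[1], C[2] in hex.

OFB encryption: S_i = E(K, S_{i−1}) with S_{0} = IV; C_i = P_i ⊕ S_i.
C[1]: S = E(K, 0xE6) = 0x32; 0xA2 ⊕ 0x32 = 0x90.
C[2]: S = E(K, 0x32) = 0x7E; 0x94 ⊕ 0x7E = 0xEA.

C[1] = 0x90, C[2] = 0xEA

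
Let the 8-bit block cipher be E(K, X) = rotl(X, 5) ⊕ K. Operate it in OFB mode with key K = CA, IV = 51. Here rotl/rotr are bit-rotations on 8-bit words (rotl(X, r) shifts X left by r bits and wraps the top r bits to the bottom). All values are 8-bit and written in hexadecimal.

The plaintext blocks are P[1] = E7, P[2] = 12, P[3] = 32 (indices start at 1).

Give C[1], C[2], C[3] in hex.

C[1] = 07, C[2] = C4, C[3] = 22

OFB encryption: S_i = E(K, S_{i−1}) with S_{0} = IV; C_i = P_i ⊕ S_i.
C[1]: S = E(K, 51) = E0; E7 ⊕ E0 = 07.
C[2]: S = E(K, E0) = D6; 12 ⊕ D6 = C4.
C[3]: S = E(K, D6) = 10; 32 ⊕ 10 = 22.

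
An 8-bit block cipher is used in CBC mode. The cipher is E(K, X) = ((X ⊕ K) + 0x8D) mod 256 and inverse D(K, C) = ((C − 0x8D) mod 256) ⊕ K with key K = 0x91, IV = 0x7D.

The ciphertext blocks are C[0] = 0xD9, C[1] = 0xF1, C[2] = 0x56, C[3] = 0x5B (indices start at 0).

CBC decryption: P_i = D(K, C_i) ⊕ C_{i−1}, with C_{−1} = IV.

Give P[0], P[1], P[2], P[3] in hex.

P[0]: D(K, 0xD9) = 0xDD; 0xDD ⊕ 0x7D = 0xA0.
P[1]: D(K, 0xF1) = 0xF5; 0xF5 ⊕ 0xD9 = 0x2C.
P[2]: D(K, 0x56) = 0x58; 0x58 ⊕ 0xF1 = 0xA9.
P[3]: D(K, 0x5B) = 0x5F; 0x5F ⊕ 0x56 = 0x09.

P[0] = 0xA0, P[1] = 0x2C, P[2] = 0xA9, P[3] = 0x09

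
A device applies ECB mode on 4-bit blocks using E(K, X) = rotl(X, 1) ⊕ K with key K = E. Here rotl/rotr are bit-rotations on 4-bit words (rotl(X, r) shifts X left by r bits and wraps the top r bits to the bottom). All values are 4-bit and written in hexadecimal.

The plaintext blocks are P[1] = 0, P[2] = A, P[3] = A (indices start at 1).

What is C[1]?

ECB encryption: C_i = E(K, P_i).
C[1]: E(K, 0) = E.

C[1] = E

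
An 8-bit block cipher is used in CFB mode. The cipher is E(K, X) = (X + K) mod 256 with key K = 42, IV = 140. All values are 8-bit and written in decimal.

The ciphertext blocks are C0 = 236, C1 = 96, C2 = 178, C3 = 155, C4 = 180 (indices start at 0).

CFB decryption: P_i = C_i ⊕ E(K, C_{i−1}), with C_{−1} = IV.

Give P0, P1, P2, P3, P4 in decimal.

P0 = 90, P1 = 118, P2 = 56, P3 = 71, P4 = 113

P0: E(K, 140) = 182; 236 ⊕ 182 = 90.
P1: E(K, 236) = 22; 96 ⊕ 22 = 118.
P2: E(K, 96) = 138; 178 ⊕ 138 = 56.
P3: E(K, 178) = 220; 155 ⊕ 220 = 71.
P4: E(K, 155) = 197; 180 ⊕ 197 = 113.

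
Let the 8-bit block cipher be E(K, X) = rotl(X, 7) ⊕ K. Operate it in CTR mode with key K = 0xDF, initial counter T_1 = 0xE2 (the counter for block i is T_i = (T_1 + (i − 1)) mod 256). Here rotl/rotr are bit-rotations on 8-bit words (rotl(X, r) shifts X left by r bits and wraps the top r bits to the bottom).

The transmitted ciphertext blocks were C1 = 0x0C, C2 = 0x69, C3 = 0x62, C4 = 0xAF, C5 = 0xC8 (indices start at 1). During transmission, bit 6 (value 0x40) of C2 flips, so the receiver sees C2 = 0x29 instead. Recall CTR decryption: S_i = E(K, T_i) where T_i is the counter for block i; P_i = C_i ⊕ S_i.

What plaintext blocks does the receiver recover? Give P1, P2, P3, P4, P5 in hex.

Only C2 changed, to 0x29. In CTR, a change in C_i flips the same bit in P_i only; the keystream is unaffected. Decrypting the received ciphertext:
P1: T = 0xE2, S = E(K, T) = 0xAE; 0x0C ⊕ 0xAE = 0xA2.
P2: T = 0xE3, S = E(K, T) = 0x2E; 0x29 ⊕ 0x2E = 0x07.
P3: T = 0xE4, S = E(K, T) = 0xAD; 0x62 ⊕ 0xAD = 0xCF.
P4: T = 0xE5, S = E(K, T) = 0x2D; 0xAF ⊕ 0x2D = 0x82.
P5: T = 0xE6, S = E(K, T) = 0xAC; 0xC8 ⊕ 0xAC = 0x64.
Blocks that differ from the original plaintext: P2.

P1 = 0xA2, P2 = 0x07, P3 = 0xCF, P4 = 0x82, P5 = 0x64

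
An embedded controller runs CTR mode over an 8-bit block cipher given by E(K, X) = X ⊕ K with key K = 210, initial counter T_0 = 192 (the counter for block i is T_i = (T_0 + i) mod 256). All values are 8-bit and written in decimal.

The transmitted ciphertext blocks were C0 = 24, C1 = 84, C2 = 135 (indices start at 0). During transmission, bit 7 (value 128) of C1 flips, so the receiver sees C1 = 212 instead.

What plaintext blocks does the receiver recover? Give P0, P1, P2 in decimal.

CTR decryption: S_i = E(K, T_i) where T_i is the counter for block i; P_i = C_i ⊕ S_i.
Only C1 changed, to 212. In CTR, a change in C_i flips the same bit in P_i only; the keystream is unaffected. Decrypting the received ciphertext:
P0: T = 192, S = E(K, T) = 18; 24 ⊕ 18 = 10.
P1: T = 193, S = E(K, T) = 19; 212 ⊕ 19 = 199.
P2: T = 194, S = E(K, T) = 16; 135 ⊕ 16 = 151.
Blocks that differ from the original plaintext: P1.

P0 = 10, P1 = 199, P2 = 151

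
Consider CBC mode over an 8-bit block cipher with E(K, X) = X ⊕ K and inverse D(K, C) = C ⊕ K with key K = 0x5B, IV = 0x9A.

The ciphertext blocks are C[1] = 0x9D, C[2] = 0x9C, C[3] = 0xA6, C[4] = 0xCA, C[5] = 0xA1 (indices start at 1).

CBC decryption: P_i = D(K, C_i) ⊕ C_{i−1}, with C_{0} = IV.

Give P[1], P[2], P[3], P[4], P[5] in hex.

P[1] = 0x5C, P[2] = 0x5A, P[3] = 0x61, P[4] = 0x37, P[5] = 0x30

P[1]: D(K, 0x9D) = 0xC6; 0xC6 ⊕ 0x9A = 0x5C.
P[2]: D(K, 0x9C) = 0xC7; 0xC7 ⊕ 0x9D = 0x5A.
P[3]: D(K, 0xA6) = 0xFD; 0xFD ⊕ 0x9C = 0x61.
P[4]: D(K, 0xCA) = 0x91; 0x91 ⊕ 0xA6 = 0x37.
P[5]: D(K, 0xA1) = 0xFA; 0xFA ⊕ 0xCA = 0x30.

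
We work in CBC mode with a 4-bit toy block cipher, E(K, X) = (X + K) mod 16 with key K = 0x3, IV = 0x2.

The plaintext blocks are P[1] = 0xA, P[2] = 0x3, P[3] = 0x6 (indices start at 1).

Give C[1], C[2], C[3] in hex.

C[1] = 0xB, C[2] = 0xB, C[3] = 0x0

CBC encryption: C_i = E(K, P_i ⊕ C_{i−1}), with C_{0} = IV.
C[1]: P[1] ⊕ 0x2 = 0x8; E(K, 0x8) = 0xB.
C[2]: P[2] ⊕ 0xB = 0x8; E(K, 0x8) = 0xB.
C[3]: P[3] ⊕ 0xB = 0xD; E(K, 0xD) = 0x0.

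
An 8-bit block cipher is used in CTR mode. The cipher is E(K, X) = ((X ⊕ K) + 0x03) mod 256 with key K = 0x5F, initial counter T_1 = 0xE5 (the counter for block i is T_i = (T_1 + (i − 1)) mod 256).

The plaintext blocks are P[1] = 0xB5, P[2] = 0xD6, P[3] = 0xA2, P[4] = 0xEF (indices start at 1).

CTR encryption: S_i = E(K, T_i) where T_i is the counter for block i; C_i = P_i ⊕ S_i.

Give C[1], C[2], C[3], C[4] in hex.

C[1]: T = 0xE5, S = E(K, T) = 0xBD; 0xB5 ⊕ 0xBD = 0x08.
C[2]: T = 0xE6, S = E(K, T) = 0xBC; 0xD6 ⊕ 0xBC = 0x6A.
C[3]: T = 0xE7, S = E(K, T) = 0xBB; 0xA2 ⊕ 0xBB = 0x19.
C[4]: T = 0xE8, S = E(K, T) = 0xBA; 0xEF ⊕ 0xBA = 0x55.

C[1] = 0x08, C[2] = 0x6A, C[3] = 0x19, C[4] = 0x55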